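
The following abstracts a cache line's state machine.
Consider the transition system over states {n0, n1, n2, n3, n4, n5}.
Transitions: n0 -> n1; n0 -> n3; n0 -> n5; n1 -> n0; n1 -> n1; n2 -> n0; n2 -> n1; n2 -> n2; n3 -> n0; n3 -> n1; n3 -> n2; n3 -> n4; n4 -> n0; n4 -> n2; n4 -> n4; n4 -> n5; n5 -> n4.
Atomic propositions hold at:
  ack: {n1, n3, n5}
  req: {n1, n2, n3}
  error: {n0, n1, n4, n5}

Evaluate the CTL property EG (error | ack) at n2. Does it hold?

Sat(error | ack) = {n0, n1, n3, n4, n5}
EG (error | ack): greatest fixpoint, start Z0 = {n0, n1, n3, n4, n5}, keep only states in Sat with some successor in Z. Already a fixed point.
Sat(EG (error | ack)) = {n0, n1, n3, n4, n5}
n2 ∉ Sat(EG (error | ack)) = {n0, n1, n3, n4, n5}, so the formula does not hold at n2.

No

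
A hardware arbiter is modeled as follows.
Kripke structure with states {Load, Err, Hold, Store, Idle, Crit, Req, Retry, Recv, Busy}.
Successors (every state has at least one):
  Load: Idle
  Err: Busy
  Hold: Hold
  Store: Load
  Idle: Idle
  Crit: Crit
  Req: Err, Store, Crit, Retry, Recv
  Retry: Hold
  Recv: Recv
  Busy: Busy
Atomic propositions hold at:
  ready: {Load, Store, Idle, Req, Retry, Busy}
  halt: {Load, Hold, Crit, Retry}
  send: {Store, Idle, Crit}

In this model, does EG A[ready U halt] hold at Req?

No

A[ready U halt]: least fixpoint, start Z0 = Sat(halt) = {Load, Hold, Crit, Retry}, add states in Sat(ready) with every successor in Z. Z1 = {Load, Hold, Store, Crit, Retry}; fixed.
Sat(A[ready U halt]) = {Load, Hold, Store, Crit, Retry}
EG A[ready U halt]: greatest fixpoint, start Z0 = {Load, Hold, Store, Crit, Retry}, keep only states in Sat with some successor in Z. Z1 = {Hold, Store, Crit, Retry}; Z2 = {Hold, Crit, Retry}; fixed.
Sat(EG A[ready U halt]) = {Hold, Crit, Retry}
Req ∉ Sat(EG A[ready U halt]) = {Hold, Crit, Retry}, so the formula does not hold at Req.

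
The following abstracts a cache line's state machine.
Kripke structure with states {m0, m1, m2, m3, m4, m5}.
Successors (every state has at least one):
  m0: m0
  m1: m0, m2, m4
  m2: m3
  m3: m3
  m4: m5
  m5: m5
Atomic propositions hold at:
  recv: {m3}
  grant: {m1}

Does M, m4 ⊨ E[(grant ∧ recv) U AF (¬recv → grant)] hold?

No

Sat(grant ∧ recv) = ∅
Sat(¬recv) = {m0, m1, m2, m4, m5}
Sat(¬recv → grant) = {m1, m3}
AF (¬recv → grant): least fixpoint, start Z0 = {m1, m3}, add states with every successor in Z. Z1 = {m1, m2, m3}; fixed.
Sat(AF (¬recv → grant)) = {m1, m2, m3}
E[(grant ∧ recv) U AF (¬recv → grant)]: least fixpoint, start Z0 = Sat(AF (¬recv → grant)) = {m1, m2, m3}, add states in Sat(grant ∧ recv) with some successor in Z. Already a fixed point.
Sat(E[(grant ∧ recv) U AF (¬recv → grant)]) = {m1, m2, m3}
m4 ∉ Sat(E[(grant ∧ recv) U AF (¬recv → grant)]) = {m1, m2, m3}, so the formula does not hold at m4.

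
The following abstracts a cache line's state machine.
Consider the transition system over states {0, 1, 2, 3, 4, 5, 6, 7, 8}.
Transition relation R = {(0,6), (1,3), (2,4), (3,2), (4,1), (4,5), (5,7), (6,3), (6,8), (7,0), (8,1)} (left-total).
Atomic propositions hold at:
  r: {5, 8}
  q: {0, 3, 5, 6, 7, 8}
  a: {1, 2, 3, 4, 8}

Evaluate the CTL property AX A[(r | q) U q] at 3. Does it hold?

Sat(r | q) = {0, 3, 5, 6, 7, 8}
A[(r | q) U q]: least fixpoint, start Z0 = Sat(q) = {0, 3, 5, 6, 7, 8}, add states in Sat(r | q) with every successor in Z. Already a fixed point.
Sat(A[(r | q) U q]) = {0, 3, 5, 6, 7, 8}
Sat(AX A[(r | q) U q]) = {s : every successor in {0, 3, 5, 6, 7, 8}} = {0, 1, 5, 6, 7}
3 ∉ Sat(AX A[(r | q) U q]) = {0, 1, 5, 6, 7}, so the formula does not hold at 3.

No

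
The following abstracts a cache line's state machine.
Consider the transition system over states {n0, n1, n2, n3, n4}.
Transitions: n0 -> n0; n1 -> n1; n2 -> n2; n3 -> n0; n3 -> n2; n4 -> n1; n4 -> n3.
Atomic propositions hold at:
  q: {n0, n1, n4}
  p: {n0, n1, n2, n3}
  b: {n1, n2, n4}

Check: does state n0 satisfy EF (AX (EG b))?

EG b: greatest fixpoint, start Z0 = {n1, n2, n4}, keep only states in Sat with some successor in Z. Already a fixed point.
Sat(EG b) = {n1, n2, n4}
Sat(AX (EG b)) = {s : every successor in {n1, n2, n4}} = {n1, n2}
EF (AX (EG b)): least fixpoint, start Z0 = {n1, n2}, add states with some successor in Z. Z1 = {n1, n2, n3, n4}; fixed.
Sat(EF (AX (EG b))) = {n1, n2, n3, n4}
n0 ∉ Sat(EF (AX (EG b))) = {n1, n2, n3, n4}, so the formula does not hold at n0.

No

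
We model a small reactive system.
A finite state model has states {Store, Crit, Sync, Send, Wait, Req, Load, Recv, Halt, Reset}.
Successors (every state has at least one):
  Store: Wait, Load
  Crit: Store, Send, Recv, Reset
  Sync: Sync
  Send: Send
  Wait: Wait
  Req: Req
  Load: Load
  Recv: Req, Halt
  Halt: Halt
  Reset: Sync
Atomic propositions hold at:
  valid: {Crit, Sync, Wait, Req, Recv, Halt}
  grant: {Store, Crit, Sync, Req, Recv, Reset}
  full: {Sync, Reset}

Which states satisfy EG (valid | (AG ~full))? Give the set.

Sat(~full) = {Store, Crit, Send, Wait, Req, Load, Recv, Halt}
AG ~full: greatest fixpoint, start Z0 = {Store, Crit, Send, Wait, Req, Load, Recv, Halt}, keep only states in Sat with every successor in Z. Z1 = {Store, Send, Wait, Req, Load, Recv, Halt}; fixed.
Sat(AG ~full) = {Store, Send, Wait, Req, Load, Recv, Halt}
Sat(valid | (AG ~full)) = {Store, Crit, Sync, Send, Wait, Req, Load, Recv, Halt}
EG (valid | (AG ~full)): greatest fixpoint, start Z0 = {Store, Crit, Sync, Send, Wait, Req, Load, Recv, Halt}, keep only states in Sat with some successor in Z. Already a fixed point.
Sat(EG (valid | (AG ~full))) = {Store, Crit, Sync, Send, Wait, Req, Load, Recv, Halt}

{Store, Crit, Sync, Send, Wait, Req, Load, Recv, Halt}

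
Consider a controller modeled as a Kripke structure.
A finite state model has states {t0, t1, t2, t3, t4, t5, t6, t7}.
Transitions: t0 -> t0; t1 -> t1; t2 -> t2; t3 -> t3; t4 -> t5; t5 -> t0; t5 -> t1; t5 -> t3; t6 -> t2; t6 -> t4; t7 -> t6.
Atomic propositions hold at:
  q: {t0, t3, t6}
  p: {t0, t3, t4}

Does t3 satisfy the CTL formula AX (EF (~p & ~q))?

Sat(~p) = {t1, t2, t5, t6, t7}
Sat(~q) = {t1, t2, t4, t5, t7}
Sat(~p & ~q) = {t1, t2, t5, t7}
EF (~p & ~q): least fixpoint, start Z0 = {t1, t2, t5, t7}, add states with some successor in Z. Z1 = {t1, t2, t4, t5, t6, t7}; fixed.
Sat(EF (~p & ~q)) = {t1, t2, t4, t5, t6, t7}
Sat(AX (EF (~p & ~q))) = {s : every successor in {t1, t2, t4, t5, t6, t7}} = {t1, t2, t4, t6, t7}
t3 ∉ Sat(AX (EF (~p & ~q))) = {t1, t2, t4, t6, t7}, so the formula does not hold at t3.

No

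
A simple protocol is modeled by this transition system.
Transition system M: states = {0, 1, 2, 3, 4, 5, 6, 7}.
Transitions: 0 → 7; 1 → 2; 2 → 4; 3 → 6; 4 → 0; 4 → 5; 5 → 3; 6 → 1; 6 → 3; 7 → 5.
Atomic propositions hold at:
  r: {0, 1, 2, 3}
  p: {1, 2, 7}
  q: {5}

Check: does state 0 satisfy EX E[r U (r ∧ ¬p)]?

No

Sat(¬p) = {0, 3, 4, 5, 6}
Sat(r ∧ ¬p) = {0, 3}
E[r U (r ∧ ¬p)]: least fixpoint, start Z0 = Sat((r ∧ ¬p)) = {0, 3}, add states in Sat(r) with some successor in Z. Already a fixed point.
Sat(E[r U (r ∧ ¬p)]) = {0, 3}
Sat(EX E[r U (r ∧ ¬p)]) = {s : some successor in {0, 3}} = {4, 5, 6}
0 ∉ Sat(EX E[r U (r ∧ ¬p)]) = {4, 5, 6}, so the formula does not hold at 0.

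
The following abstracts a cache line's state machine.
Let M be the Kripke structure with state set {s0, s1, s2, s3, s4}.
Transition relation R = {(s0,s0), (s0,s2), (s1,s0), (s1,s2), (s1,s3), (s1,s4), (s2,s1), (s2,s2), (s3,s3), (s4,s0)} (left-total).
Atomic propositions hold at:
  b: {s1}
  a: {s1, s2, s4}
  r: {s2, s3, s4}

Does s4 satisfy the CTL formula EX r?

Sat(EX r) = {s : some successor in {s2, s3, s4}} = {s0, s1, s2, s3}
s4 ∉ Sat(EX r) = {s0, s1, s2, s3}, so the formula does not hold at s4.

No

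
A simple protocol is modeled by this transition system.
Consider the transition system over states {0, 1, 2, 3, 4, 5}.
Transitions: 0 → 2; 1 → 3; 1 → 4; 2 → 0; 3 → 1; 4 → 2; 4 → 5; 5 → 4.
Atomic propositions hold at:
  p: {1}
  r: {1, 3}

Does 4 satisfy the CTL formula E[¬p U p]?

No

Sat(¬p) = {0, 2, 3, 4, 5}
E[¬p U p]: least fixpoint, start Z0 = Sat(p) = {1}, add states in Sat(¬p) with some successor in Z. Z1 = {1, 3}; fixed.
Sat(E[¬p U p]) = {1, 3}
4 ∉ Sat(E[¬p U p]) = {1, 3}, so the formula does not hold at 4.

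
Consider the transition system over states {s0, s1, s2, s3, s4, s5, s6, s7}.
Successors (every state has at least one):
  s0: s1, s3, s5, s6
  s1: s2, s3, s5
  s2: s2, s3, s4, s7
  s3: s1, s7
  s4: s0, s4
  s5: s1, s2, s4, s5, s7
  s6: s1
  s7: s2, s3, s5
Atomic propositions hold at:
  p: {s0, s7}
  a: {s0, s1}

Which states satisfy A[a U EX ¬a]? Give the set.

Sat(¬a) = {s2, s3, s4, s5, s6, s7}
Sat(EX ¬a) = {s : some successor in {s2, s3, s4, s5, s6, s7}} = {s0, s1, s2, s3, s4, s5, s7}
A[a U EX ¬a]: least fixpoint, start Z0 = Sat(EX ¬a) = {s0, s1, s2, s3, s4, s5, s7}, add states in Sat(a) with every successor in Z. Already a fixed point.
Sat(A[a U EX ¬a]) = {s0, s1, s2, s3, s4, s5, s7}

{s0, s1, s2, s3, s4, s5, s7}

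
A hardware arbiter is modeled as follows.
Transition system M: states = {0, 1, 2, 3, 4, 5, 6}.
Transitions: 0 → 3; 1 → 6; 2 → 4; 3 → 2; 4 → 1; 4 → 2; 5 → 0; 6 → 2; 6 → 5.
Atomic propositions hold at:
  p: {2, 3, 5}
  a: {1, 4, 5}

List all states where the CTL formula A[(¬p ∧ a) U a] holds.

{1, 4, 5}

Sat(¬p) = {0, 1, 4, 6}
Sat(¬p ∧ a) = {1, 4}
A[(¬p ∧ a) U a]: least fixpoint, start Z0 = Sat(a) = {1, 4, 5}, add states in Sat(¬p ∧ a) with every successor in Z. Already a fixed point.
Sat(A[(¬p ∧ a) U a]) = {1, 4, 5}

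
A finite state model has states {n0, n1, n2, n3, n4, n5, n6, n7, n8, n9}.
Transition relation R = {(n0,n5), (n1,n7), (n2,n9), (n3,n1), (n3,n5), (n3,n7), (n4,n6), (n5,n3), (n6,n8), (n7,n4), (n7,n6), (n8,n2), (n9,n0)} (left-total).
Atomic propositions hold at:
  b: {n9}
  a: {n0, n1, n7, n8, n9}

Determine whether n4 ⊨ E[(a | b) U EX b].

No

Sat(a | b) = {n0, n1, n7, n8, n9}
Sat(EX b) = {s : some successor in {n9}} = {n2}
E[(a | b) U EX b]: least fixpoint, start Z0 = Sat(EX b) = {n2}, add states in Sat(a | b) with some successor in Z. Z1 = {n2, n8}; fixed.
Sat(E[(a | b) U EX b]) = {n2, n8}
n4 ∉ Sat(E[(a | b) U EX b]) = {n2, n8}, so the formula does not hold at n4.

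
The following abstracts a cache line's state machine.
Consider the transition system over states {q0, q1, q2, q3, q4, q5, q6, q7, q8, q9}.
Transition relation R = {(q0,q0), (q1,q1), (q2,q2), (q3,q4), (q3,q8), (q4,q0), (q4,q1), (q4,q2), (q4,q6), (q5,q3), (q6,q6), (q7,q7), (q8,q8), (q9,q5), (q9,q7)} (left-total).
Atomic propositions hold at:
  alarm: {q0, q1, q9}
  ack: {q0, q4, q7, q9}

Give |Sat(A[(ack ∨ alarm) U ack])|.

4

Sat(ack ∨ alarm) = {q0, q1, q4, q7, q9}
A[(ack ∨ alarm) U ack]: least fixpoint, start Z0 = Sat(ack) = {q0, q4, q7, q9}, add states in Sat(ack ∨ alarm) with every successor in Z. Already a fixed point.
Sat(A[(ack ∨ alarm) U ack]) = {q0, q4, q7, q9}
|Sat(A[(ack ∨ alarm) U ack])| = |{q0, q4, q7, q9}| = 4.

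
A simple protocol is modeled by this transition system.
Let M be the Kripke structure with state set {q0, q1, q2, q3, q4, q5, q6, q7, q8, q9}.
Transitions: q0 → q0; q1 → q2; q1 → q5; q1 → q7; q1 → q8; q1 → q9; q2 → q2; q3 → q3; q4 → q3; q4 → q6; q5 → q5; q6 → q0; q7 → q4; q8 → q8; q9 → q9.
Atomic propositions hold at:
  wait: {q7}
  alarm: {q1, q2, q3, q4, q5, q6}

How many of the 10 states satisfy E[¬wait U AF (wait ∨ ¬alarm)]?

Sat(¬wait) = {q0, q1, q2, q3, q4, q5, q6, q8, q9}
Sat(¬alarm) = {q0, q7, q8, q9}
Sat(wait ∨ ¬alarm) = {q0, q7, q8, q9}
AF (wait ∨ ¬alarm): least fixpoint, start Z0 = {q0, q7, q8, q9}, add states with every successor in Z. Z1 = {q0, q6, q7, q8, q9}; fixed.
Sat(AF (wait ∨ ¬alarm)) = {q0, q6, q7, q8, q9}
E[¬wait U AF (wait ∨ ¬alarm)]: least fixpoint, start Z0 = Sat(AF (wait ∨ ¬alarm)) = {q0, q6, q7, q8, q9}, add states in Sat(¬wait) with some successor in Z. Z1 = {q0, q1, q4, q6, q7, q8, q9}; fixed.
Sat(E[¬wait U AF (wait ∨ ¬alarm)]) = {q0, q1, q4, q6, q7, q8, q9}
|Sat(E[¬wait U AF (wait ∨ ¬alarm)])| = |{q0, q1, q4, q6, q7, q8, q9}| = 7.

7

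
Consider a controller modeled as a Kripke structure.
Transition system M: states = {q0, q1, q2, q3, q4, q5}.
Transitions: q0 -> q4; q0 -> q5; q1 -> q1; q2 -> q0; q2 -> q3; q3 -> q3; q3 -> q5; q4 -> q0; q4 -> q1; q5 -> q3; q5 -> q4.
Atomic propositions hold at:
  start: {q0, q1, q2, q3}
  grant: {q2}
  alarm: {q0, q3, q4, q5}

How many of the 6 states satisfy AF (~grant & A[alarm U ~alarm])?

1

Sat(~grant) = {q0, q1, q3, q4, q5}
Sat(~alarm) = {q1, q2}
A[alarm U ~alarm]: least fixpoint, start Z0 = Sat(~alarm) = {q1, q2}, add states in Sat(alarm) with every successor in Z. Already a fixed point.
Sat(A[alarm U ~alarm]) = {q1, q2}
Sat(~grant & A[alarm U ~alarm]) = {q1}
AF (~grant & A[alarm U ~alarm]): least fixpoint, start Z0 = {q1}, add states with every successor in Z. Already a fixed point.
Sat(AF (~grant & A[alarm U ~alarm])) = {q1}
|Sat(AF (~grant & A[alarm U ~alarm]))| = |{q1}| = 1.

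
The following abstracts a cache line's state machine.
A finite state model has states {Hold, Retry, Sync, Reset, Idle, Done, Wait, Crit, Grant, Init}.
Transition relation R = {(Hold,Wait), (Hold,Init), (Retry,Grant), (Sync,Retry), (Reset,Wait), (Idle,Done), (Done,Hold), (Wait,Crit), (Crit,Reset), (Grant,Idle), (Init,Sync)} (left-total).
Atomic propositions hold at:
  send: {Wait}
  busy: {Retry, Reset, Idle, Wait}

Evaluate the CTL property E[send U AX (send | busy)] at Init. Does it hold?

Sat(send | busy) = {Retry, Reset, Idle, Wait}
Sat(AX (send | busy)) = {s : every successor in {Retry, Reset, Idle, Wait}} = {Sync, Reset, Crit, Grant}
E[send U AX (send | busy)]: least fixpoint, start Z0 = Sat(AX (send | busy)) = {Sync, Reset, Crit, Grant}, add states in Sat(send) with some successor in Z. Z1 = {Sync, Reset, Wait, Crit, Grant}; fixed.
Sat(E[send U AX (send | busy)]) = {Sync, Reset, Wait, Crit, Grant}
Init ∉ Sat(E[send U AX (send | busy)]) = {Sync, Reset, Wait, Crit, Grant}, so the formula does not hold at Init.

No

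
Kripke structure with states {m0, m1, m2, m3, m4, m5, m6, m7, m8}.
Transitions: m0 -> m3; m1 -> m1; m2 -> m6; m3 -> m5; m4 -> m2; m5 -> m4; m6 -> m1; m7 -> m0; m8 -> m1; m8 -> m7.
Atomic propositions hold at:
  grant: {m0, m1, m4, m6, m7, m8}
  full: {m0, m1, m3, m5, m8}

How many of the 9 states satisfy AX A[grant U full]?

A[grant U full]: least fixpoint, start Z0 = Sat(full) = {m0, m1, m3, m5, m8}, add states in Sat(grant) with every successor in Z. Z1 = {m0, m1, m3, m5, m6, m7, m8}; fixed.
Sat(A[grant U full]) = {m0, m1, m3, m5, m6, m7, m8}
Sat(AX A[grant U full]) = {s : every successor in {m0, m1, m3, m5, m6, m7, m8}} = {m0, m1, m2, m3, m6, m7, m8}
|Sat(AX A[grant U full])| = |{m0, m1, m2, m3, m6, m7, m8}| = 7.

7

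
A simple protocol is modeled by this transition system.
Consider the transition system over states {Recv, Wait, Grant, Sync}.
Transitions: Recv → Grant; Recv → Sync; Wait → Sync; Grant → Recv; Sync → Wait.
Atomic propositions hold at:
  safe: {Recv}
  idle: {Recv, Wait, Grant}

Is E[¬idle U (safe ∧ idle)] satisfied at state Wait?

No

Sat(¬idle) = {Sync}
Sat(safe ∧ idle) = {Recv}
E[¬idle U (safe ∧ idle)]: least fixpoint, start Z0 = Sat((safe ∧ idle)) = {Recv}, add states in Sat(¬idle) with some successor in Z. Already a fixed point.
Sat(E[¬idle U (safe ∧ idle)]) = {Recv}
Wait ∉ Sat(E[¬idle U (safe ∧ idle)]) = {Recv}, so the formula does not hold at Wait.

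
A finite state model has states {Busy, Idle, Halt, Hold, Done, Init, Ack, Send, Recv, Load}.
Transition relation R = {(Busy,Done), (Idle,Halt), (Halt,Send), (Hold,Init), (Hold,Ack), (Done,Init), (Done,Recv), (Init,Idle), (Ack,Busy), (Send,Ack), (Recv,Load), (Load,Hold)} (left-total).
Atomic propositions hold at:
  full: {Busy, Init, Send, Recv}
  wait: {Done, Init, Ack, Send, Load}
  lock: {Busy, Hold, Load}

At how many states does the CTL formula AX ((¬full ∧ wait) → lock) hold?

Sat(¬full) = {Idle, Halt, Hold, Done, Ack, Load}
Sat(¬full ∧ wait) = {Done, Ack, Load}
Sat((¬full ∧ wait) → lock) = {Busy, Idle, Halt, Hold, Init, Send, Recv, Load}
Sat(AX ((¬full ∧ wait) → lock)) = {s : every successor in {Busy, Idle, Halt, Hold, Init, Send, Recv, Load}} = {Idle, Halt, Done, Init, Ack, Recv, Load}
|Sat(AX ((¬full ∧ wait) → lock))| = |{Idle, Halt, Done, Init, Ack, Recv, Load}| = 7.

7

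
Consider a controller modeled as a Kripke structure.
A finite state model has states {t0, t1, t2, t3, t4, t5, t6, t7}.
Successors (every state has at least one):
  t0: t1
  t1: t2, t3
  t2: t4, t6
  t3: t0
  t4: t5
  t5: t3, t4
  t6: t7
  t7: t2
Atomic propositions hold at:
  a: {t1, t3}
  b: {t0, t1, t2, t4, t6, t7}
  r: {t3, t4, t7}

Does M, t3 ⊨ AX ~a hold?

Sat(~a) = {t0, t2, t4, t5, t6, t7}
Sat(AX ~a) = {s : every successor in {t0, t2, t4, t5, t6, t7}} = {t2, t3, t4, t6, t7}
t3 ∈ Sat(AX ~a) = {t2, t3, t4, t6, t7}, so the formula holds at t3.

Yes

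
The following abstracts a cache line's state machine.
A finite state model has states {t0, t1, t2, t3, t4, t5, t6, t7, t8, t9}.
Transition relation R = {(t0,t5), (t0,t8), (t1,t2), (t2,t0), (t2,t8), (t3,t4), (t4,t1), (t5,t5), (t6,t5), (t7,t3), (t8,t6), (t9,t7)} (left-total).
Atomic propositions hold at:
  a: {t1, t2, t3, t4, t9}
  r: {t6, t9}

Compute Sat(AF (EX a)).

{t1, t3, t4, t7, t9}

Sat(EX a) = {s : some successor in {t1, t2, t3, t4, t9}} = {t1, t3, t4, t7}
AF (EX a): least fixpoint, start Z0 = {t1, t3, t4, t7}, add states with every successor in Z. Z1 = {t1, t3, t4, t7, t9}; fixed.
Sat(AF (EX a)) = {t1, t3, t4, t7, t9}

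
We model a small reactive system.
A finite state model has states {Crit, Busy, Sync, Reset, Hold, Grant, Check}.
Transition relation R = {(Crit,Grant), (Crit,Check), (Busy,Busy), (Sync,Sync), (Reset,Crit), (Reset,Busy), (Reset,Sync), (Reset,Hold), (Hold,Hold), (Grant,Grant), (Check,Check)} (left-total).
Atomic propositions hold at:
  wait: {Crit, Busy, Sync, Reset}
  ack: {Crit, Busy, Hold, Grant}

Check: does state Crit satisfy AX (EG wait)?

No

EG wait: greatest fixpoint, start Z0 = {Crit, Busy, Sync, Reset}, keep only states in Sat with some successor in Z. Z1 = {Busy, Sync, Reset}; fixed.
Sat(EG wait) = {Busy, Sync, Reset}
Sat(AX (EG wait)) = {s : every successor in {Busy, Sync, Reset}} = {Busy, Sync}
Crit ∉ Sat(AX (EG wait)) = {Busy, Sync}, so the formula does not hold at Crit.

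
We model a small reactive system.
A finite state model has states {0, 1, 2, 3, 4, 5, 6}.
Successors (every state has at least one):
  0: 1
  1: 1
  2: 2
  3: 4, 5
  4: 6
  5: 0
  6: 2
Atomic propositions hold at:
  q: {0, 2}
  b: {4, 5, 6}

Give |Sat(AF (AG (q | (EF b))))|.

3

EF b: least fixpoint, start Z0 = {4, 5, 6}, add states with some successor in Z. Z1 = {3, 4, 5, 6}; fixed.
Sat(EF b) = {3, 4, 5, 6}
Sat(q | (EF b)) = {0, 2, 3, 4, 5, 6}
AG (q | (EF b)): greatest fixpoint, start Z0 = {0, 2, 3, 4, 5, 6}, keep only states in Sat with every successor in Z. Z1 = {2, 3, 4, 5, 6}; Z2 = {2, 3, 4, 6}; Z3 = {2, 4, 6}; fixed.
Sat(AG (q | (EF b))) = {2, 4, 6}
AF (AG (q | (EF b))): least fixpoint, start Z0 = {2, 4, 6}, add states with every successor in Z. Already a fixed point.
Sat(AF (AG (q | (EF b)))) = {2, 4, 6}
|Sat(AF (AG (q | (EF b))))| = |{2, 4, 6}| = 3.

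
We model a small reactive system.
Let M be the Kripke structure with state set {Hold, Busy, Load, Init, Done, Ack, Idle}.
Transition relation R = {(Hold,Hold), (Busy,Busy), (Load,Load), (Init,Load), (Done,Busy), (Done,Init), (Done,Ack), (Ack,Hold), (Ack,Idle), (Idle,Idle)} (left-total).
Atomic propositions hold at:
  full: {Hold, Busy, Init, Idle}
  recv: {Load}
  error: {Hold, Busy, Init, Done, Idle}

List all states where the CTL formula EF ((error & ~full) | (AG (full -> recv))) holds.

Sat(~full) = {Load, Done, Ack}
Sat(error & ~full) = {Done}
Sat(full -> recv) = {Load, Done, Ack}
AG (full -> recv): greatest fixpoint, start Z0 = {Load, Done, Ack}, keep only states in Sat with every successor in Z. Z1 = {Load}; fixed.
Sat(AG (full -> recv)) = {Load}
Sat((error & ~full) | (AG (full -> recv))) = {Load, Done}
EF ((error & ~full) | (AG (full -> recv))): least fixpoint, start Z0 = {Load, Done}, add states with some successor in Z. Z1 = {Load, Init, Done}; fixed.
Sat(EF ((error & ~full) | (AG (full -> recv)))) = {Load, Init, Done}

{Load, Init, Done}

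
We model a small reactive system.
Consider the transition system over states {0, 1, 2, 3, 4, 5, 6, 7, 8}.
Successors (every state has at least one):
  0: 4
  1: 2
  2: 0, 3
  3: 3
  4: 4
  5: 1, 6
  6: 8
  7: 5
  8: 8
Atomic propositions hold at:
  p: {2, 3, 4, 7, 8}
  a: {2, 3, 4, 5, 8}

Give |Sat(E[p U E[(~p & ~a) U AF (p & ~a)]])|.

Sat(~p) = {0, 1, 5, 6}
Sat(~a) = {0, 1, 6, 7}
Sat(~p & ~a) = {0, 1, 6}
Sat(p & ~a) = {7}
AF (p & ~a): least fixpoint, start Z0 = {7}, add states with every successor in Z. Already a fixed point.
Sat(AF (p & ~a)) = {7}
E[(~p & ~a) U AF (p & ~a)]: least fixpoint, start Z0 = Sat(AF (p & ~a)) = {7}, add states in Sat(~p & ~a) with some successor in Z. Already a fixed point.
Sat(E[(~p & ~a) U AF (p & ~a)]) = {7}
E[p U E[(~p & ~a) U AF (p & ~a)]]: least fixpoint, start Z0 = Sat(E[(~p & ~a) U AF (p & ~a)]) = {7}, add states in Sat(p) with some successor in Z. Already a fixed point.
Sat(E[p U E[(~p & ~a) U AF (p & ~a)]]) = {7}
|Sat(E[p U E[(~p & ~a) U AF (p & ~a)]])| = |{7}| = 1.

1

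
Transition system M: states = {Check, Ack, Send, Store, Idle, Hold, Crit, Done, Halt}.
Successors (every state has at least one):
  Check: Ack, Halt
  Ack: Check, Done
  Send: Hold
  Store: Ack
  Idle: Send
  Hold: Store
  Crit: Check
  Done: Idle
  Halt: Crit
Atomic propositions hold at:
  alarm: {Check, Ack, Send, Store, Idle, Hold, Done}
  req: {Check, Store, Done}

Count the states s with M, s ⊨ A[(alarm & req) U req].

3

Sat(alarm & req) = {Check, Store, Done}
A[(alarm & req) U req]: least fixpoint, start Z0 = Sat(req) = {Check, Store, Done}, add states in Sat(alarm & req) with every successor in Z. Already a fixed point.
Sat(A[(alarm & req) U req]) = {Check, Store, Done}
|Sat(A[(alarm & req) U req])| = |{Check, Store, Done}| = 3.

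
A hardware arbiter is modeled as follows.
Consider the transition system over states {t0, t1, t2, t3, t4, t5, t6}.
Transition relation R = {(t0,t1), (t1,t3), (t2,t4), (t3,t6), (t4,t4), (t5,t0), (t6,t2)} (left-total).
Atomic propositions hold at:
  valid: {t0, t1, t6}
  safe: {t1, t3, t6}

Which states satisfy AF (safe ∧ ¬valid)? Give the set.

Sat(¬valid) = {t2, t3, t4, t5}
Sat(safe ∧ ¬valid) = {t3}
AF (safe ∧ ¬valid): least fixpoint, start Z0 = {t3}, add states with every successor in Z. Z1 = {t1, t3}; Z2 = {t0, t1, t3}; Z3 = {t0, t1, t3, t5}; fixed.
Sat(AF (safe ∧ ¬valid)) = {t0, t1, t3, t5}

{t0, t1, t3, t5}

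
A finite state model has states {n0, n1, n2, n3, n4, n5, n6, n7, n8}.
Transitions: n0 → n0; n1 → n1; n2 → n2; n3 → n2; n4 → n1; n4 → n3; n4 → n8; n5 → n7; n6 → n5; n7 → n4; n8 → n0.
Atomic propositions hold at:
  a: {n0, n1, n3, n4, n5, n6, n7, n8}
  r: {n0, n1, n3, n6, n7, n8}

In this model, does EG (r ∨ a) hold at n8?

Yes

Sat(r ∨ a) = {n0, n1, n3, n4, n5, n6, n7, n8}
EG (r ∨ a): greatest fixpoint, start Z0 = {n0, n1, n3, n4, n5, n6, n7, n8}, keep only states in Sat with some successor in Z. Z1 = {n0, n1, n4, n5, n6, n7, n8}; fixed.
Sat(EG (r ∨ a)) = {n0, n1, n4, n5, n6, n7, n8}
n8 ∈ Sat(EG (r ∨ a)) = {n0, n1, n4, n5, n6, n7, n8}, so the formula holds at n8.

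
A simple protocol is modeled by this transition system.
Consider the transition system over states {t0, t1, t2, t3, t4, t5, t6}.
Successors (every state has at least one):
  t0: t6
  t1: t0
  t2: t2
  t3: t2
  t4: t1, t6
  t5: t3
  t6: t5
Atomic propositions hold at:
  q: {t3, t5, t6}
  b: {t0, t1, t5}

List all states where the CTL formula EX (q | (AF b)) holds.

AF b: least fixpoint, start Z0 = {t0, t1, t5}, add states with every successor in Z. Z1 = {t0, t1, t5, t6}; Z2 = {t0, t1, t4, t5, t6}; fixed.
Sat(AF b) = {t0, t1, t4, t5, t6}
Sat(q | (AF b)) = {t0, t1, t3, t4, t5, t6}
Sat(EX (q | (AF b))) = {s : some successor in {t0, t1, t3, t4, t5, t6}} = {t0, t1, t4, t5, t6}

{t0, t1, t4, t5, t6}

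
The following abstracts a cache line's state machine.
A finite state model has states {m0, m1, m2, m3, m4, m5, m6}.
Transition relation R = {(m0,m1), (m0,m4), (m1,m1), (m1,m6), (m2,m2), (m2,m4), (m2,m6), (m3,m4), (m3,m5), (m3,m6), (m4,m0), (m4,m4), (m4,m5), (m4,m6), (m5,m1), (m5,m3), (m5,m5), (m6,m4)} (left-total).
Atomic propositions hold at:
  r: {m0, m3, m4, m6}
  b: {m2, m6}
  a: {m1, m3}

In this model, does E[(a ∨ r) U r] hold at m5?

Sat(a ∨ r) = {m0, m1, m3, m4, m6}
E[(a ∨ r) U r]: least fixpoint, start Z0 = Sat(r) = {m0, m3, m4, m6}, add states in Sat(a ∨ r) with some successor in Z. Z1 = {m0, m1, m3, m4, m6}; fixed.
Sat(E[(a ∨ r) U r]) = {m0, m1, m3, m4, m6}
m5 ∉ Sat(E[(a ∨ r) U r]) = {m0, m1, m3, m4, m6}, so the formula does not hold at m5.

No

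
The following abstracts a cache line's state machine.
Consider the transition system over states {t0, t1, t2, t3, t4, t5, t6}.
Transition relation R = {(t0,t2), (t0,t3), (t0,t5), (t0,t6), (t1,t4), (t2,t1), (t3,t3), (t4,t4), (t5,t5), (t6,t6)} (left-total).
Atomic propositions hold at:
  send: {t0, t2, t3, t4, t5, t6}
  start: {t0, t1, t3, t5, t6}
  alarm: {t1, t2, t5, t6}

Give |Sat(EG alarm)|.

EG alarm: greatest fixpoint, start Z0 = {t1, t2, t5, t6}, keep only states in Sat with some successor in Z. Z1 = {t2, t5, t6}; Z2 = {t5, t6}; fixed.
Sat(EG alarm) = {t5, t6}
|Sat(EG alarm)| = |{t5, t6}| = 2.

2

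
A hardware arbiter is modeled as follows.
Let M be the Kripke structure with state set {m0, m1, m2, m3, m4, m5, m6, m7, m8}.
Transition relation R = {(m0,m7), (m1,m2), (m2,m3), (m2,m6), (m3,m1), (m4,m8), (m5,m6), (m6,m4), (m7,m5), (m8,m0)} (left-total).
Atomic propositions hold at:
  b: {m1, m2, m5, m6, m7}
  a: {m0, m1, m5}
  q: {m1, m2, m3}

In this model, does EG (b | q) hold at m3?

Yes

Sat(b | q) = {m1, m2, m3, m5, m6, m7}
EG (b | q): greatest fixpoint, start Z0 = {m1, m2, m3, m5, m6, m7}, keep only states in Sat with some successor in Z. Z1 = {m1, m2, m3, m5, m7}; Z2 = {m1, m2, m3, m7}; Z3 = {m1, m2, m3}; fixed.
Sat(EG (b | q)) = {m1, m2, m3}
m3 ∈ Sat(EG (b | q)) = {m1, m2, m3}, so the formula holds at m3.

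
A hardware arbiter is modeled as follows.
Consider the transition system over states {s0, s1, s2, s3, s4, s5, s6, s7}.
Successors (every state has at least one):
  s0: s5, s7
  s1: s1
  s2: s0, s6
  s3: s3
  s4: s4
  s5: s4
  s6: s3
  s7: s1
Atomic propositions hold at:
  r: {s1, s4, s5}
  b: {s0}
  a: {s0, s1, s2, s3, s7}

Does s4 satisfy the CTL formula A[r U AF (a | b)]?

Sat(a | b) = {s0, s1, s2, s3, s7}
AF (a | b): least fixpoint, start Z0 = {s0, s1, s2, s3, s7}, add states with every successor in Z. Z1 = {s0, s1, s2, s3, s6, s7}; fixed.
Sat(AF (a | b)) = {s0, s1, s2, s3, s6, s7}
A[r U AF (a | b)]: least fixpoint, start Z0 = Sat(AF (a | b)) = {s0, s1, s2, s3, s6, s7}, add states in Sat(r) with every successor in Z. Already a fixed point.
Sat(A[r U AF (a | b)]) = {s0, s1, s2, s3, s6, s7}
s4 ∉ Sat(A[r U AF (a | b)]) = {s0, s1, s2, s3, s6, s7}, so the formula does not hold at s4.

No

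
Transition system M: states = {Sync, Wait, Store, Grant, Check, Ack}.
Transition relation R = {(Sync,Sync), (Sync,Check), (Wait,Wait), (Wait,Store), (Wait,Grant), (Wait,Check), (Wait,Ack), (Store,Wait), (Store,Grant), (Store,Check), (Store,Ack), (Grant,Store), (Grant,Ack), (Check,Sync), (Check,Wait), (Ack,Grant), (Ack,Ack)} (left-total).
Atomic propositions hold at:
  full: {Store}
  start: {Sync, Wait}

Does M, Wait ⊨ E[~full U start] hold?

Yes

Sat(~full) = {Sync, Wait, Grant, Check, Ack}
E[~full U start]: least fixpoint, start Z0 = Sat(start) = {Sync, Wait}, add states in Sat(~full) with some successor in Z. Z1 = {Sync, Wait, Check}; fixed.
Sat(E[~full U start]) = {Sync, Wait, Check}
Wait ∈ Sat(E[~full U start]) = {Sync, Wait, Check}, so the formula holds at Wait.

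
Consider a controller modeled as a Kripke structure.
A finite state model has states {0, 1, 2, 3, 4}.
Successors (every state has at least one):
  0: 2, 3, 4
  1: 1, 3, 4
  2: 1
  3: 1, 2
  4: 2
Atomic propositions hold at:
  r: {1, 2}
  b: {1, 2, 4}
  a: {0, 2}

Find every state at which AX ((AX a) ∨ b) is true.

Sat(AX a) = {s : every successor in {0, 2}} = {4}
Sat((AX a) ∨ b) = {1, 2, 4}
Sat(AX ((AX a) ∨ b)) = {s : every successor in {1, 2, 4}} = {2, 3, 4}

{2, 3, 4}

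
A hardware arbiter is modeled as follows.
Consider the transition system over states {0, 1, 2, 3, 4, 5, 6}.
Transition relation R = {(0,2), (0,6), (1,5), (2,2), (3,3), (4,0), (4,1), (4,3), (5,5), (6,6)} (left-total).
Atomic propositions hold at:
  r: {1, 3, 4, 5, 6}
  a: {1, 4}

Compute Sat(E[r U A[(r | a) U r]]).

Sat(r | a) = {1, 3, 4, 5, 6}
A[(r | a) U r]: least fixpoint, start Z0 = Sat(r) = {1, 3, 4, 5, 6}, add states in Sat(r | a) with every successor in Z. Already a fixed point.
Sat(A[(r | a) U r]) = {1, 3, 4, 5, 6}
E[r U A[(r | a) U r]]: least fixpoint, start Z0 = Sat(A[(r | a) U r]) = {1, 3, 4, 5, 6}, add states in Sat(r) with some successor in Z. Already a fixed point.
Sat(E[r U A[(r | a) U r]]) = {1, 3, 4, 5, 6}

{1, 3, 4, 5, 6}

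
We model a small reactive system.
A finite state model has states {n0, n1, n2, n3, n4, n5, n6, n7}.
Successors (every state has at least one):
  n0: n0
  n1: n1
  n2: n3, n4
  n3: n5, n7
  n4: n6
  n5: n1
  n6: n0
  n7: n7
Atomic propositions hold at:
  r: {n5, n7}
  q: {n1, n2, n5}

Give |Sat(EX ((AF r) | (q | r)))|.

AF r: least fixpoint, start Z0 = {n5, n7}, add states with every successor in Z. Z1 = {n3, n5, n7}; fixed.
Sat(AF r) = {n3, n5, n7}
Sat(q | r) = {n1, n2, n5, n7}
Sat((AF r) | (q | r)) = {n1, n2, n3, n5, n7}
Sat(EX ((AF r) | (q | r))) = {s : some successor in {n1, n2, n3, n5, n7}} = {n1, n2, n3, n5, n7}
|Sat(EX ((AF r) | (q | r)))| = |{n1, n2, n3, n5, n7}| = 5.

5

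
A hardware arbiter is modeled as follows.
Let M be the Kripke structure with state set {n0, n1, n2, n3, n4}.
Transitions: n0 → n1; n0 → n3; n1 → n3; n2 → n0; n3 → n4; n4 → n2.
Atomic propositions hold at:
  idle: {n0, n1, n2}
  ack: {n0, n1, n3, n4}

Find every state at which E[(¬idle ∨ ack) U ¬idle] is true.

{n0, n1, n3, n4}

Sat(¬idle) = {n3, n4}
Sat(¬idle ∨ ack) = {n0, n1, n3, n4}
E[(¬idle ∨ ack) U ¬idle]: least fixpoint, start Z0 = Sat(¬idle) = {n3, n4}, add states in Sat(¬idle ∨ ack) with some successor in Z. Z1 = {n0, n1, n3, n4}; fixed.
Sat(E[(¬idle ∨ ack) U ¬idle]) = {n0, n1, n3, n4}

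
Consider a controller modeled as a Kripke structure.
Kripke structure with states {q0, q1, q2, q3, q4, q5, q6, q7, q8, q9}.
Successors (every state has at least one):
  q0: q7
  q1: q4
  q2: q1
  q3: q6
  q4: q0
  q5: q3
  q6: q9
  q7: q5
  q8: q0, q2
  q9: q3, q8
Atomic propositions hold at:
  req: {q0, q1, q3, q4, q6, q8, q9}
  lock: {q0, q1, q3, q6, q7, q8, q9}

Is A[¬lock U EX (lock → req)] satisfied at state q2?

Sat(¬lock) = {q2, q4, q5}
Sat(lock → req) = {q0, q1, q2, q3, q4, q5, q6, q8, q9}
Sat(EX (lock → req)) = {s : some successor in {q0, q1, q2, q3, q4, q5, q6, q8, q9}} = {q1, q2, q3, q4, q5, q6, q7, q8, q9}
A[¬lock U EX (lock → req)]: least fixpoint, start Z0 = Sat(EX (lock → req)) = {q1, q2, q3, q4, q5, q6, q7, q8, q9}, add states in Sat(¬lock) with every successor in Z. Already a fixed point.
Sat(A[¬lock U EX (lock → req)]) = {q1, q2, q3, q4, q5, q6, q7, q8, q9}
q2 ∈ Sat(A[¬lock U EX (lock → req)]) = {q1, q2, q3, q4, q5, q6, q7, q8, q9}, so the formula holds at q2.

Yes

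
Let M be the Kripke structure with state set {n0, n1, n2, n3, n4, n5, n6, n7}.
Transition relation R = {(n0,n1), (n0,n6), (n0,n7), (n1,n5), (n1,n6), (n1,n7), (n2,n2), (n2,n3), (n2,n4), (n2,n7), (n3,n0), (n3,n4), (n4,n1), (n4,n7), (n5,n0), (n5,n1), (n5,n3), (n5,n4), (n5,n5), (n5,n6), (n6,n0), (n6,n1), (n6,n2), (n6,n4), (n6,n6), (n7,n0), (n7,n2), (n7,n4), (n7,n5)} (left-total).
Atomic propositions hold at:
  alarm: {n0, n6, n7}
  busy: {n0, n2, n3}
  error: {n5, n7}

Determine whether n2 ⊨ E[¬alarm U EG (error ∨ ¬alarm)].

Sat(¬alarm) = {n1, n2, n3, n4, n5}
Sat(error ∨ ¬alarm) = {n1, n2, n3, n4, n5, n7}
EG (error ∨ ¬alarm): greatest fixpoint, start Z0 = {n1, n2, n3, n4, n5, n7}, keep only states in Sat with some successor in Z. Already a fixed point.
Sat(EG (error ∨ ¬alarm)) = {n1, n2, n3, n4, n5, n7}
E[¬alarm U EG (error ∨ ¬alarm)]: least fixpoint, start Z0 = Sat(EG (error ∨ ¬alarm)) = {n1, n2, n3, n4, n5, n7}, add states in Sat(¬alarm) with some successor in Z. Already a fixed point.
Sat(E[¬alarm U EG (error ∨ ¬alarm)]) = {n1, n2, n3, n4, n5, n7}
n2 ∈ Sat(E[¬alarm U EG (error ∨ ¬alarm)]) = {n1, n2, n3, n4, n5, n7}, so the formula holds at n2.

Yes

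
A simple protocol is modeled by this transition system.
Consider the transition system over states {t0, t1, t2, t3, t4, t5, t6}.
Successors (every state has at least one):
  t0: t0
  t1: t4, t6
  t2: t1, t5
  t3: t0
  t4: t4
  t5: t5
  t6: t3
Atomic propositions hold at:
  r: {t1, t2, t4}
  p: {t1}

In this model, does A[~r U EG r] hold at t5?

Sat(~r) = {t0, t3, t5, t6}
EG r: greatest fixpoint, start Z0 = {t1, t2, t4}, keep only states in Sat with some successor in Z. Already a fixed point.
Sat(EG r) = {t1, t2, t4}
A[~r U EG r]: least fixpoint, start Z0 = Sat(EG r) = {t1, t2, t4}, add states in Sat(~r) with every successor in Z. Already a fixed point.
Sat(A[~r U EG r]) = {t1, t2, t4}
t5 ∉ Sat(A[~r U EG r]) = {t1, t2, t4}, so the formula does not hold at t5.

No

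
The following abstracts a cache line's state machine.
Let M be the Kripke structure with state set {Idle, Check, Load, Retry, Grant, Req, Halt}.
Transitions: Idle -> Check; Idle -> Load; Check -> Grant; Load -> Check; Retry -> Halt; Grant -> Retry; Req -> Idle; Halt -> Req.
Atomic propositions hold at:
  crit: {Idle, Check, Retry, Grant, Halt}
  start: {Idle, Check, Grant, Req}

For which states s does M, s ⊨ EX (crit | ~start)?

{Idle, Check, Load, Retry, Grant, Req}

Sat(~start) = {Load, Retry, Halt}
Sat(crit | ~start) = {Idle, Check, Load, Retry, Grant, Halt}
Sat(EX (crit | ~start)) = {s : some successor in {Idle, Check, Load, Retry, Grant, Halt}} = {Idle, Check, Load, Retry, Grant, Req}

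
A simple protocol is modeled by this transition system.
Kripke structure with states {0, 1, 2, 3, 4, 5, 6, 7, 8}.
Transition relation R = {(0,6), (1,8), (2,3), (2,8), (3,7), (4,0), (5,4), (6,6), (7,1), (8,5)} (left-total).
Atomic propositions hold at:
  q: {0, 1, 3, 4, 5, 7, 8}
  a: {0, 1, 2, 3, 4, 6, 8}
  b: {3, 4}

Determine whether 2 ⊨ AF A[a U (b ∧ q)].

Sat(b ∧ q) = {3, 4}
A[a U (b ∧ q)]: least fixpoint, start Z0 = Sat((b ∧ q)) = {3, 4}, add states in Sat(a) with every successor in Z. Already a fixed point.
Sat(A[a U (b ∧ q)]) = {3, 4}
AF A[a U (b ∧ q)]: least fixpoint, start Z0 = {3, 4}, add states with every successor in Z. Z1 = {3, 4, 5}; Z2 = {3, 4, 5, 8}; Z3 = {1, 2, 3, 4, 5, 8}; Z4 = {1, 2, 3, 4, 5, 7, 8}; fixed.
Sat(AF A[a U (b ∧ q)]) = {1, 2, 3, 4, 5, 7, 8}
2 ∈ Sat(AF A[a U (b ∧ q)]) = {1, 2, 3, 4, 5, 7, 8}, so the formula holds at 2.

Yes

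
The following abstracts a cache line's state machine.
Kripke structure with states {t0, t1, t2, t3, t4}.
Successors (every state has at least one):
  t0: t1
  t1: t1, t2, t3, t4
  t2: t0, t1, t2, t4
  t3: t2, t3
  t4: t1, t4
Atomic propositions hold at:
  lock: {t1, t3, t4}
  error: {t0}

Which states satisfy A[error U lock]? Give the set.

{t0, t1, t3, t4}

A[error U lock]: least fixpoint, start Z0 = Sat(lock) = {t1, t3, t4}, add states in Sat(error) with every successor in Z. Z1 = {t0, t1, t3, t4}; fixed.
Sat(A[error U lock]) = {t0, t1, t3, t4}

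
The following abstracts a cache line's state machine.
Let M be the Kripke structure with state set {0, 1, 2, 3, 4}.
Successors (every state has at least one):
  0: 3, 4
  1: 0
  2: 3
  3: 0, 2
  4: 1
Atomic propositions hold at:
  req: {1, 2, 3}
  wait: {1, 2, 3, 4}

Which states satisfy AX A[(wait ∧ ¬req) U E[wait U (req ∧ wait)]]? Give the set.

{0, 2, 4}

Sat(¬req) = {0, 4}
Sat(wait ∧ ¬req) = {4}
Sat(req ∧ wait) = {1, 2, 3}
E[wait U (req ∧ wait)]: least fixpoint, start Z0 = Sat((req ∧ wait)) = {1, 2, 3}, add states in Sat(wait) with some successor in Z. Z1 = {1, 2, 3, 4}; fixed.
Sat(E[wait U (req ∧ wait)]) = {1, 2, 3, 4}
A[(wait ∧ ¬req) U E[wait U (req ∧ wait)]]: least fixpoint, start Z0 = Sat(E[wait U (req ∧ wait)]) = {1, 2, 3, 4}, add states in Sat(wait ∧ ¬req) with every successor in Z. Already a fixed point.
Sat(A[(wait ∧ ¬req) U E[wait U (req ∧ wait)]]) = {1, 2, 3, 4}
Sat(AX A[(wait ∧ ¬req) U E[wait U (req ∧ wait)]]) = {s : every successor in {1, 2, 3, 4}} = {0, 2, 4}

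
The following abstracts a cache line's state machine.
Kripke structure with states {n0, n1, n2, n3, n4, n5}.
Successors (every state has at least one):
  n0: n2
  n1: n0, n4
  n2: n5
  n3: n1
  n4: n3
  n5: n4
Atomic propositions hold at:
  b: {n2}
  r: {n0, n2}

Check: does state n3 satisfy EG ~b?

Yes

Sat(~b) = {n0, n1, n3, n4, n5}
EG ~b: greatest fixpoint, start Z0 = {n0, n1, n3, n4, n5}, keep only states in Sat with some successor in Z. Z1 = {n1, n3, n4, n5}; fixed.
Sat(EG ~b) = {n1, n3, n4, n5}
n3 ∈ Sat(EG ~b) = {n1, n3, n4, n5}, so the formula holds at n3.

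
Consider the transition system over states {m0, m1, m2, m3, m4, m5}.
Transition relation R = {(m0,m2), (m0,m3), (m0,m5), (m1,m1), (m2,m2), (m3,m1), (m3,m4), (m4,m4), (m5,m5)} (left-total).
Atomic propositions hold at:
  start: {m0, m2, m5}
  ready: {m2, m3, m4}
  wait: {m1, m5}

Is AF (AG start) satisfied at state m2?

Yes

AG start: greatest fixpoint, start Z0 = {m0, m2, m5}, keep only states in Sat with every successor in Z. Z1 = {m2, m5}; fixed.
Sat(AG start) = {m2, m5}
AF (AG start): least fixpoint, start Z0 = {m2, m5}, add states with every successor in Z. Already a fixed point.
Sat(AF (AG start)) = {m2, m5}
m2 ∈ Sat(AF (AG start)) = {m2, m5}, so the formula holds at m2.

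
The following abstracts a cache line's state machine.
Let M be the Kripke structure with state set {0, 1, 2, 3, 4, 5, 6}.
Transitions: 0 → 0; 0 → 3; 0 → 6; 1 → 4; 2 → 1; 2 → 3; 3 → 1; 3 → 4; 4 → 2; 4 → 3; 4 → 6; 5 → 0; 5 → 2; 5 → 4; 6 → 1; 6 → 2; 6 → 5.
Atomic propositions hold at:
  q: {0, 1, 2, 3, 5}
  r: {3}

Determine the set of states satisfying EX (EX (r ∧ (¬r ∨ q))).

{0, 1, 3, 4, 5, 6}

Sat(¬r) = {0, 1, 2, 4, 5, 6}
Sat(¬r ∨ q) = {0, 1, 2, 3, 4, 5, 6}
Sat(r ∧ (¬r ∨ q)) = {3}
Sat(EX (r ∧ (¬r ∨ q))) = {s : some successor in {3}} = {0, 2, 4}
Sat(EX (EX (r ∧ (¬r ∨ q)))) = {s : some successor in {0, 2, 4}} = {0, 1, 3, 4, 5, 6}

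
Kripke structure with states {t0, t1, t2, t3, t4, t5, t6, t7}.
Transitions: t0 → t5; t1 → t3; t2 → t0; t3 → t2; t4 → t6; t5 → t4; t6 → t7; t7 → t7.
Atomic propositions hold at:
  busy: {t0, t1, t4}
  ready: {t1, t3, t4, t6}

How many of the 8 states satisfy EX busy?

2

Sat(EX busy) = {s : some successor in {t0, t1, t4}} = {t2, t5}
|Sat(EX busy)| = |{t2, t5}| = 2.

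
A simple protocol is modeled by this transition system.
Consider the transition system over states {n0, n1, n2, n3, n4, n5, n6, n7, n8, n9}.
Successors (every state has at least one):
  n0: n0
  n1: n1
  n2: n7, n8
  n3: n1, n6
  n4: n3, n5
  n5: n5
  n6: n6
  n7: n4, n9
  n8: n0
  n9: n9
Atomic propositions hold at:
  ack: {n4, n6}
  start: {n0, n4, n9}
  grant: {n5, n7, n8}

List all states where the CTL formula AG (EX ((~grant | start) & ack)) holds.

{n6}

Sat(~grant) = {n0, n1, n2, n3, n4, n6, n9}
Sat(~grant | start) = {n0, n1, n2, n3, n4, n6, n9}
Sat((~grant | start) & ack) = {n4, n6}
Sat(EX ((~grant | start) & ack)) = {s : some successor in {n4, n6}} = {n3, n6, n7}
AG (EX ((~grant | start) & ack)): greatest fixpoint, start Z0 = {n3, n6, n7}, keep only states in Sat with every successor in Z. Z1 = {n6}; fixed.
Sat(AG (EX ((~grant | start) & ack))) = {n6}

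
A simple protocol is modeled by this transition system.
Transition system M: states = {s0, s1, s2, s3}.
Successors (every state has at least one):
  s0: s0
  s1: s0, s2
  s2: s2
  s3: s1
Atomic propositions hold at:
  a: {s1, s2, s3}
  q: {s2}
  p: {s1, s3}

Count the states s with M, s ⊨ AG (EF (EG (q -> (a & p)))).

Sat(a & p) = {s1, s3}
Sat(q -> (a & p)) = {s0, s1, s3}
EG (q -> (a & p)): greatest fixpoint, start Z0 = {s0, s1, s3}, keep only states in Sat with some successor in Z. Already a fixed point.
Sat(EG (q -> (a & p))) = {s0, s1, s3}
EF (EG (q -> (a & p))): least fixpoint, start Z0 = {s0, s1, s3}, add states with some successor in Z. Already a fixed point.
Sat(EF (EG (q -> (a & p)))) = {s0, s1, s3}
AG (EF (EG (q -> (a & p)))): greatest fixpoint, start Z0 = {s0, s1, s3}, keep only states in Sat with every successor in Z. Z1 = {s0, s3}; Z2 = {s0}; fixed.
Sat(AG (EF (EG (q -> (a & p))))) = {s0}
|Sat(AG (EF (EG (q -> (a & p)))))| = |{s0}| = 1.

1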